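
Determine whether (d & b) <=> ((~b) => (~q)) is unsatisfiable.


Truth table over {b, d, q}:
b | d | q | φ
-------------
False | False | False | False
True | False | False | False
False | True | False | False
True | True | False | True
False | False | True | True
True | False | True | False
False | True | True | True
True | True | True | True
Satisfying assignment at row 4: b=True, d=True, q=False gives True.

No, it is not a contradiction.


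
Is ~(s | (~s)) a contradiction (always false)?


Truth table over {s}:
s | φ
-----
False | False
True | False
Every row is false.

Yes, it is a contradiction.


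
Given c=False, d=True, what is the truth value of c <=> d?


Biconditional is true when both operands have the same truth value.
Substitute: c=False, d=True.
False <=> True evaluates to False.

False


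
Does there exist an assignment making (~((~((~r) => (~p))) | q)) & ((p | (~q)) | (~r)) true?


Search for a satisfying assignment over {p, q, r}.
Try p=False, q=False, r=False: the formula evaluates to True.
A satisfying assignment exists.

Satisfiable.


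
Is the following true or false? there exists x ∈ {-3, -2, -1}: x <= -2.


Evaluate the predicate on each element: -3:T, -2:T, -1:F.
Witness x = -3 satisfies the predicate.

T


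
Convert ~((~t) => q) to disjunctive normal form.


Step 1: Rewrite implication then negate: ¬(¬(¬t) ∨ q) = (¬t) ∧ ¬q.

(~t) & (~q)


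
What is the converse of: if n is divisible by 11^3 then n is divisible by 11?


The converse of (P → Q) is (Q → P). It is not in general equivalent to the original.
Here P = 'n is divisible by 11^3' and Q = 'n is divisible by 11'.

If n is divisible by 11, then n is divisible by 11^3.


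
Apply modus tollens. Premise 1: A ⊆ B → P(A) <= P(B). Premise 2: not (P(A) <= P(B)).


Modus tollens: from (P → Q) and ¬Q, infer ¬P.
Q = 'P(A) <= P(B)' is denied; since P → Q, P must also fail.

Not (A ⊆ B).


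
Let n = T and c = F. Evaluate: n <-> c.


Biconditional is true when both operands have the same truth value.
Substitute: n=T, c=F.
T <-> F evaluates to F.

F


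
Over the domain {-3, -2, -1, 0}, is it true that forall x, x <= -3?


Evaluate the predicate on each element: -3:True, -2:False, -1:False, 0:False.
Counterexample x = -2 fails the predicate.

False


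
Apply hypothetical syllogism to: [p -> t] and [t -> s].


Hypothetical syllogism: from (P → Q) and (Q → R), infer (P → R).
Chain the two implications through the shared middle term 't'.

p -> s


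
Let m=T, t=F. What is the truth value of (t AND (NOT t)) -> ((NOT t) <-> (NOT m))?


Substitute m=T, t=F:
NOT t = T
t AND (NOT t) = F AND T = F
NOT t = T
NOT m = F
(NOT t) <-> (NOT m) = T <-> F = F
(t AND (NOT t)) -> ((NOT t) <-> (NOT m)) = F -> F = T

T


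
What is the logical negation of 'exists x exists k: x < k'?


Negation flips each quantifier (∀↔∃) and negates the inner predicate.
¬(exists x exists k: φ) = forall x forall k: ¬φ.

forall x forall k: ~(x < k)


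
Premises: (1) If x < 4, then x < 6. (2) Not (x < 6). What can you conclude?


Modus tollens: from (P → Q) and ¬Q, infer ¬P.
Q = 'x < 6' is denied; since P → Q, P must also fail.

Not (x < 4).


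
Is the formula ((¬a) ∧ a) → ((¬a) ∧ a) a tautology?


Build the truth table over {a}:
a | φ
-----
F | T
T | T
Every row evaluates to true.

Yes, it is a tautology.


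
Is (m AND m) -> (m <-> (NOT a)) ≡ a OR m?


Compare truth tables:
a | m | φ | ψ
-------------
F | F | T | F
T | F | T | T
F | T | T | T
T | T | F | T
They differ at row 1 (a=F, m=F): φ=T but ψ=F.

No, they are not logically equivalent.


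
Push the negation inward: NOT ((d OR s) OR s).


De Morgan: the negation of a disjunction is the conjunction of the negations.
Distribute NOT across OR, flipping it to AND, and negate each literal.

((NOT d) AND (NOT s)) AND (NOT s)


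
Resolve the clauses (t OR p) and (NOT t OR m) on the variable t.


The clauses contain complementary literals t and NOTt.
Resolution eliminates this pair and disjoins the remaining literals (merging duplicates).

(p OR m)


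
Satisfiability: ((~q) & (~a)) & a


Check all 4 assignments over {a, q}:
a | q | φ
---------
False | False | False
True | False | False
False | True | False
True | True | False
No assignment makes the formula true.

Unsatisfiable.


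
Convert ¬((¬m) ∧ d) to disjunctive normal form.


Step 1: Apply De Morgan: ¬((¬m) ∧ d) = ¬(¬m) ∨ ¬d.
Step 2: Eliminate any double negations (¬¬X = X).

m ∨ (¬d)


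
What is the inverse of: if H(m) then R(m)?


The inverse of (P → Q) is (¬P → ¬Q). It is equivalent to the converse, not to the original.
Here P = 'H(m)' and Q = 'R(m)'.

If not (H(m)), then not (R(m)).


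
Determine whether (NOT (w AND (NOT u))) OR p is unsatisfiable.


Truth table over {p, u, w}:
p | u | w | φ
-------------
F | F | F | T
T | F | F | T
F | T | F | T
T | T | F | T
F | F | T | F
T | F | T | T
F | T | T | T
T | T | T | T
Satisfying assignment at row 1: p=F, u=F, w=F gives T.

No, it is not a contradiction.


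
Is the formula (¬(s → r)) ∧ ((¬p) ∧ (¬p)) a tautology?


Build the truth table over {p, r, s}:
p | r | s | φ
-------------
F | F | F | F
T | F | F | F
F | T | F | F
T | T | F | F
F | F | T | T
T | F | T | F
F | T | T | F
T | T | T | F
Counterexample at row 1: with p=F, r=F, s=F, the formula is F.

No, it is not a tautology.


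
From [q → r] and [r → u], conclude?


Hypothetical syllogism: from (P → Q) and (Q → R), infer (P → R).
Chain the two implications through the shared middle term 'r'.

q → u


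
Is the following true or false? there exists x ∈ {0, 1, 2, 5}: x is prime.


Evaluate the predicate on each element: 0:F, 1:F, 2:T, 5:T.
Witness x = 2 satisfies the predicate.

T


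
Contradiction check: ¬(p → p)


Truth table over {p}:
p | φ
-----
F | F
T | F
Every row is false.

Yes, it is a contradiction.


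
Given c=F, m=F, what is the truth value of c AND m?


Conjunction is true only when both operands are true.
Substitute: c=F, m=F.
F AND F evaluates to F.

F


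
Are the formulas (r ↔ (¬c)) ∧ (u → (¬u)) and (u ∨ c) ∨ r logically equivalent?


Compare truth tables:
c | r | u | φ | ψ
-----------------
F | F | F | F | F
T | F | F | T | T
F | T | F | T | T
T | T | F | F | T
F | F | T | F | T
T | F | T | F | T
F | T | T | F | T
T | T | T | F | T
They differ at row 4 (c=T, r=T, u=F): φ=F but ψ=T.

No, they are not logically equivalent.


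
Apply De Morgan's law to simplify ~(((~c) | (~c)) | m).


De Morgan: the negation of a disjunction is the conjunction of the negations.
Distribute ~ across |, flipping it to &, and negate each literal.

(c & c) & (~m)


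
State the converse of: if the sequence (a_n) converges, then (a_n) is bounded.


The converse of (P → Q) is (Q → P). It is not in general equivalent to the original.
Here P = 'the sequence (a_n) converges' and Q = '(a_n) is bounded'.

If (a_n) is bounded, then the sequence (a_n) converges.


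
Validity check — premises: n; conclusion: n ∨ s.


This matches the form of disjunction introduction: the conclusion follows in every model of the premises.

Valid.


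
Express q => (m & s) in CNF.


Step 1: Rewrite q → (m ∧ s) as ¬q ∨ (m ∧ s).
Step 2: Distribute ∨ over ∧.

((~q) | m) & ((~q) | s)


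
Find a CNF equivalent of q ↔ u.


Step 1: Rewrite q ↔ u as (q → u) ∧ (u → q).
Step 2: Rewrite each implication as a disjunction.

((¬q) ∨ u) ∧ ((¬u) ∨ q)


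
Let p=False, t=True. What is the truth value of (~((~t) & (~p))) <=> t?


Substitute p=False, t=True:
~t = False
~p = True
(~t) & (~p) = False & True = False
~((~t) & (~p)) = True
(~((~t) & (~p))) <=> t = True <=> True = True

True


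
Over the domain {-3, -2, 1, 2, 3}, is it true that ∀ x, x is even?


Evaluate the predicate on each element: -3:F, -2:T, 1:F, 2:T, 3:F.
Counterexample x = -3 fails the predicate.

F


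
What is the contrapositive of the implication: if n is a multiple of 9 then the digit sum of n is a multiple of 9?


The contrapositive of (P → Q) is (¬Q → ¬P); it is logically equivalent to the original.
Here P = 'n is a multiple of 9' and Q = 'the digit sum of n is a multiple of 9'.

If not (the digit sum of n is a multiple of 9), then not (n is a multiple of 9).


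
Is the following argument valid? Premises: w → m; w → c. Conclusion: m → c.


This is (no valid rule). There exist truth assignments where the premises are all true but the conclusion is false.

Invalid.


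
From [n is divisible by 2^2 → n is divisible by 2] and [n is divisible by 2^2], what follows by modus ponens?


Modus ponens: from (P → Q) and P, infer Q.
P = 'n is divisible by 2^2' is asserted, and P → Q holds, so Q follows.

n is divisible by 2.


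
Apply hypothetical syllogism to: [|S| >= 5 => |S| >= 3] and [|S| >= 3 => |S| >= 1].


Hypothetical syllogism: from (P → Q) and (Q → R), infer (P → R).
Chain the two implications through the shared middle term '|S| >= 3'.

|S| >= 5 => |S| >= 1


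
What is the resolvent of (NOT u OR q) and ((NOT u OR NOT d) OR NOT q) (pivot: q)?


The clauses contain complementary literals q and NOTq.
Resolution eliminates this pair and disjoins the remaining literals (merging duplicates).

(NOT u OR NOT d)


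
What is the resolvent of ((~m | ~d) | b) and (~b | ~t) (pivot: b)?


The clauses contain complementary literals b and ~b.
Resolution eliminates this pair and disjoins the remaining literals (merging duplicates).

((~m | ~d) | ~t)


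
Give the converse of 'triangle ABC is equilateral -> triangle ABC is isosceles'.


The converse of (P → Q) is (Q → P). It is not in general equivalent to the original.
Here P = 'triangle ABC is equilateral' and Q = 'triangle ABC is isosceles'.

If triangle ABC is isosceles, then triangle ABC is equilateral.


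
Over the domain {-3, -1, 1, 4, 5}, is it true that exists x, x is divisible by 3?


Evaluate the predicate on each element: -3:True, -1:False, 1:False, 4:False, 5:False.
Witness x = -3 satisfies the predicate.

True


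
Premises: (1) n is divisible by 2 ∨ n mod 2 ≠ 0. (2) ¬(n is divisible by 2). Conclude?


Disjunctive syllogism: from (P ∨ Q) and ¬P, infer Q.
One disjunct, 'n is divisible by 2', is ruled out; the other must hold.

n mod 2 ≠ 0


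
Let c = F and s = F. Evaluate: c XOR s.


Exclusive or is true when exactly one operand is true.
Substitute: c=F, s=F.
F XOR F evaluates to F.

F


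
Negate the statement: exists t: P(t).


¬(forall x: φ) = exists x: ¬φ, and ¬(exists x: φ) = forall x: ¬φ.
Apply to the existential statement.

forall t: ~(P(t))


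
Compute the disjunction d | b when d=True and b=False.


Disjunction is false only when both operands are false.
Substitute: d=True, b=False.
True | False evaluates to True.

True


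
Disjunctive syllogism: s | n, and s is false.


Disjunctive syllogism: from (P ∨ Q) and ¬P, infer Q.
One disjunct, 's', is ruled out; the other must hold.

n


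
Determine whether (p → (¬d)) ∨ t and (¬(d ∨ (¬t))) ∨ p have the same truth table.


Compare truth tables:
d | p | t | φ | ψ
-----------------
F | F | F | T | F
T | F | F | T | F
F | T | F | T | T
T | T | F | F | T
F | F | T | T | T
T | F | T | T | F
F | T | T | T | T
T | T | T | T | T
They differ at row 1 (d=F, p=F, t=F): φ=T but ψ=F.

No, they are not logically equivalent.


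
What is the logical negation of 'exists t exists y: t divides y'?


Negation flips each quantifier (∀↔∃) and negates the inner predicate.
¬(exists t exists y: φ) = forall t forall y: ¬φ.

forall t forall y: ~(t divides y)


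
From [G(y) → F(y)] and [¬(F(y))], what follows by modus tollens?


Modus tollens: from (P → Q) and ¬Q, infer ¬P.
Q = 'F(y)' is denied; since P → Q, P must also fail.

Not (G(y)).


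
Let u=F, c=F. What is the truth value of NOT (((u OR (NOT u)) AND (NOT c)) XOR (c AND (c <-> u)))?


Substitute u=F, c=F:
NOT u = T
u OR (NOT u) = F OR T = T
NOT c = T
(u OR (NOT u)) AND (NOT c) = T AND T = T
c <-> u = F <-> F = T
c AND (c <-> u) = F AND T = F
((u OR (NOT u)) AND (NOT c)) XOR (c AND (c <-> u)) = T XOR F = T
NOT (((u OR (NOT u)) AND (NOT c)) XOR (c AND (c <-> u))) = F

F


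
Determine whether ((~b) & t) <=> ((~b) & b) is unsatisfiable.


Truth table over {b, t}:
b | t | φ
---------
False | False | True
True | False | True
False | True | False
True | True | True
Satisfying assignment at row 1: b=False, t=False gives True.

No, it is not a contradiction.


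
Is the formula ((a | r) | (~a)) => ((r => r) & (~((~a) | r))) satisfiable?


Search for a satisfying assignment over {a, r}.
Try a=True, r=False: the formula evaluates to True.
A satisfying assignment exists.

Satisfiable.


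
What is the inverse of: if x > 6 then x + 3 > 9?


The inverse of (P → Q) is (¬P → ¬Q). It is equivalent to the converse, not to the original.
Here P = 'x > 6' and Q = 'x + 3 > 9'.

If not (x > 6), then not (x + 3 > 9).


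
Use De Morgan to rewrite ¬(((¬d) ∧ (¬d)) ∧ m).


De Morgan: the negation of a conjunction is the disjunction of the negations.
Distribute ¬ across ∧, flipping it to ∨, and negate each literal.

(d ∨ d) ∨ (¬m)


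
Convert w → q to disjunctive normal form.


Step 1: Rewrite w → q as ¬w ∨ q.

(¬w) ∨ q


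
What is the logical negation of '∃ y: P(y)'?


¬(∀ x: φ) = ∃ x: ¬φ, and ¬(∃ x: φ) = ∀ x: ¬φ.
Apply to the existential statement.

∀ y: ¬(P(y))


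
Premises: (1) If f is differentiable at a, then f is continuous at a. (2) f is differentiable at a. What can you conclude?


Modus ponens: from (P → Q) and P, infer Q.
P = 'f is differentiable at a' is asserted, and P → Q holds, so Q follows.

f is continuous at a.


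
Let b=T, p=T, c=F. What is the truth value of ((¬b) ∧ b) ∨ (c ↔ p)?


Substitute b=T, p=T, c=F:
¬b = F
(¬b) ∧ b = F ∧ T = F
c ↔ p = F ↔ T = F
((¬b) ∧ b) ∨ (c ↔ p) = F ∨ F = F

F


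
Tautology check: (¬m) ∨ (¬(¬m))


Build the truth table over {m}:
m | φ
-----
F | T
T | T
Every row evaluates to true.

Yes, it is a tautology.


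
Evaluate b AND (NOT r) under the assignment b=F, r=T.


Substitute b=F, r=T:
NOT r = F
b AND (NOT r) = F AND F = F

F


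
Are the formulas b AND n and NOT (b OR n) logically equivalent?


Compare truth tables:
b | n | φ | ψ
-------------
F | F | F | T
T | F | F | F
F | T | F | F
T | T | T | F
They differ at row 1 (b=F, n=F): φ=F but ψ=T.

No, they are not logically equivalent.


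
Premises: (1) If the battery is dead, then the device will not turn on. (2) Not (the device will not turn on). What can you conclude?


Modus tollens: from (P → Q) and ¬Q, infer ¬P.
Q = 'the device will not turn on' is denied; since P → Q, P must also fail.

Not (the battery is dead).


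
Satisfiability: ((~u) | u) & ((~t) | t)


Search for a satisfying assignment over {t, u}.
Try t=False, u=False: the formula evaluates to True.
A satisfying assignment exists.

Satisfiable.


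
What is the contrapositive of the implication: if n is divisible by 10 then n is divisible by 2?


The contrapositive of (P → Q) is (¬Q → ¬P); it is logically equivalent to the original.
Here P = 'n is divisible by 10' and Q = 'n is divisible by 2'.

If not (n is divisible by 2), then not (n is divisible by 10).


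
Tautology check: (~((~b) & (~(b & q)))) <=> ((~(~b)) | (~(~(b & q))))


Build the truth table over {b, q}:
b | q | φ
---------
False | False | True
True | False | True
False | True | True
True | True | True
Every row evaluates to true.

Yes, it is a tautology.


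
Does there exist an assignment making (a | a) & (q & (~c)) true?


Search for a satisfying assignment over {a, c, q}.
Try a=True, c=False, q=True: the formula evaluates to True.
A satisfying assignment exists.

Satisfiable.


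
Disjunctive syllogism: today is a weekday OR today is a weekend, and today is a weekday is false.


Disjunctive syllogism: from (P ∨ Q) and ¬P, infer Q.
One disjunct, 'today is a weekday', is ruled out; the other must hold.

today is a weekend


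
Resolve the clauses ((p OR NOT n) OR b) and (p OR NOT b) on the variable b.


The clauses contain complementary literals b and NOTb.
Resolution eliminates this pair and disjoins the remaining literals (merging duplicates).

(NOT n OR p)


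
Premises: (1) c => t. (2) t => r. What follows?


Hypothetical syllogism: from (P → Q) and (Q → R), infer (P → R).
Chain the two implications through the shared middle term 't'.

c => r


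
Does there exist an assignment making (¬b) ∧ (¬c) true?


Search for a satisfying assignment over {b, c}.
Try b=F, c=F: the formula evaluates to T.
A satisfying assignment exists.

Satisfiable.


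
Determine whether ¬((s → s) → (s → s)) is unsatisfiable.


Truth table over {s}:
s | φ
-----
F | F
T | F
Every row is false.

Yes, it is a contradiction.


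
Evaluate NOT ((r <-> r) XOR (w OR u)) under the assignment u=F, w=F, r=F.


Substitute u=F, w=F, r=F:
r <-> r = F <-> F = T
w OR u = F OR F = F
(r <-> r) XOR (w OR u) = T XOR F = T
NOT ((r <-> r) XOR (w OR u)) = F

F


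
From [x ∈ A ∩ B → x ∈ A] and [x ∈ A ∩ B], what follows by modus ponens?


Modus ponens: from (P → Q) and P, infer Q.
P = 'x ∈ A ∩ B' is asserted, and P → Q holds, so Q follows.

x ∈ A.


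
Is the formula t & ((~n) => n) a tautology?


Build the truth table over {n, t}:
n | t | φ
---------
False | False | False
True | False | False
False | True | False
True | True | True
Counterexample at row 1: with n=False, t=False, the formula is False.

No, it is not a tautology.


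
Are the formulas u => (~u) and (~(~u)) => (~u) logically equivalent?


Compare truth tables:
u | φ | ψ
---------
False | True | True
True | False | False
The columns φ and ψ agree on every row.

Yes, they are logically equivalent.


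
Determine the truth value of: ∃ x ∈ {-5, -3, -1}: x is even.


Evaluate the predicate on each element: -5:F, -3:F, -1:F.
No element satisfies the predicate.

F


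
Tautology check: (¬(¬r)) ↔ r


Build the truth table over {r}:
r | φ
-----
F | T
T | T
Every row evaluates to true.

Yes, it is a tautology.


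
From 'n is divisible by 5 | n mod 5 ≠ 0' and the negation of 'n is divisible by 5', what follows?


Disjunctive syllogism: from (P ∨ Q) and ¬P, infer Q.
One disjunct, 'n is divisible by 5', is ruled out; the other must hold.

n mod 5 ≠ 0


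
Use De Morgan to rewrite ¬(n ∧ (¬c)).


De Morgan: the negation of a conjunction is the disjunction of the negations.
Distribute ¬ across ∧, flipping it to ∨, and negate each literal.

(¬n) ∨ c


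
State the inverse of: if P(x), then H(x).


The inverse of (P → Q) is (¬P → ¬Q). It is equivalent to the converse, not to the original.
Here P = 'P(x)' and Q = 'H(x)'.

If not (P(x)), then not (H(x)).


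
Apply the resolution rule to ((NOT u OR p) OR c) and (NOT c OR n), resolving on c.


The clauses contain complementary literals c and NOTc.
Resolution eliminates this pair and disjoins the remaining literals (merging duplicates).

((NOT u OR p) OR n)


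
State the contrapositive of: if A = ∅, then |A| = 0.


The contrapositive of (P → Q) is (¬Q → ¬P); it is logically equivalent to the original.
Here P = 'A = ∅' and Q = '|A| = 0'.

If not (|A| = 0), then not (A = ∅).


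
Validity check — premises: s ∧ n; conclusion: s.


This matches the form of conjunction elimination: the conclusion follows in every model of the premises.

Valid.


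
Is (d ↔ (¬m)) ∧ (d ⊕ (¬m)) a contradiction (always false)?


Truth table over {d, m}:
d | m | φ
---------
F | F | F
T | F | F
F | T | F
T | T | F
Every row is false.

Yes, it is a contradiction.


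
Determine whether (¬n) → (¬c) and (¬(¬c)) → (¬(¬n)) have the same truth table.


Compare truth tables:
c | n | φ | ψ
-------------
F | F | T | T
T | F | F | F
F | T | T | T
T | T | T | T
The columns φ and ψ agree on every row.

Yes, they are logically equivalent.


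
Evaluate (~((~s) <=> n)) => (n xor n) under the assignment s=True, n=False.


Substitute s=True, n=False:
~s = False
(~s) <=> n = False <=> False = True
~((~s) <=> n) = False
n xor n = False xor False = False
(~((~s) <=> n)) => (n xor n) = False => False = True

True


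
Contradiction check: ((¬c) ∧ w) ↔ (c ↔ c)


Truth table over {c, w}:
c | w | φ
---------
F | F | F
T | F | F
F | T | T
T | T | F
Satisfying assignment at row 3: c=F, w=T gives T.

No, it is not a contradiction.


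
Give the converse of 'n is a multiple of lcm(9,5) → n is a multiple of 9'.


The converse of (P → Q) is (Q → P). It is not in general equivalent to the original.
Here P = 'n is a multiple of lcm(9,5)' and Q = 'n is a multiple of 9'.

If n is a multiple of 9, then n is a multiple of lcm(9,5).


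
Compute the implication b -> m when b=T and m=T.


Implication is false only when antecedent is true and consequent is false.
Substitute: b=T, m=T.
T -> T evaluates to T.

T


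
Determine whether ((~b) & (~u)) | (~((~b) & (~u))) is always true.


Build the truth table over {b, u}:
b | u | φ
---------
False | False | True
True | False | True
False | True | True
True | True | True
Every row evaluates to true.

Yes, it is a tautology.


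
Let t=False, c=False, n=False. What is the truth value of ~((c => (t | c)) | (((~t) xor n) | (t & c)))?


Substitute t=False, c=False, n=False:
t | c = False | False = False
c => (t | c) = False => False = True
~t = True
(~t) xor n = True xor False = True
t & c = False & False = False
((~t) xor n) | (t & c) = True | False = True
(c => (t | c)) | (((~t) xor n) | (t & c)) = True | True = True
~((c => (t | c)) | (((~t) xor n) | (t & c))) = False

False


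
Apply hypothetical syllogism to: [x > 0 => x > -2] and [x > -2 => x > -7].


Hypothetical syllogism: from (P → Q) and (Q → R), infer (P → R).
Chain the two implications through the shared middle term 'x > -2'.

x > 0 => x > -7


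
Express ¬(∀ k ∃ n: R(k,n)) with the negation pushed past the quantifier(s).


Negation flips each quantifier (∀↔∃) and negates the inner predicate.
¬(∀ k ∃ n: φ) = ∃ k ∀ n: ¬φ.

∃ k ∀ n: ¬(R(k,n))


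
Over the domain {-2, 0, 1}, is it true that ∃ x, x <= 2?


Evaluate the predicate on each element: -2:T, 0:T, 1:T.
Witness x = -2 satisfies the predicate.

T


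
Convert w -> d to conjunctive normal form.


Step 1: Rewrite w → d as ¬w ∨ d.

(NOT w) OR d


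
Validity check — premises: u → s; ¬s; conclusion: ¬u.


This matches the form of modus tollens: the conclusion follows in every model of the premises.

Valid.


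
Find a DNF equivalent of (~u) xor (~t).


Step 1: (¬u) ⊕ (¬t) is true exactly when they disagree: ((¬u) ∧ ¬(¬t)) ∨ (¬(¬u) ∧ (¬t)).
Step 2: Eliminate any double negations (¬¬X = X).

((~u) & t) | (u & (~t))


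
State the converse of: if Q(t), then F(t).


The converse of (P → Q) is (Q → P). It is not in general equivalent to the original.
Here P = 'Q(t)' and Q = 'F(t)'.

If F(t), then Q(t).


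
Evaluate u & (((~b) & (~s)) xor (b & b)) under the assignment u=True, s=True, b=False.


Substitute u=True, s=True, b=False:
~b = True
~s = False
(~b) & (~s) = True & False = False
b & b = False & False = False
((~b) & (~s)) xor (b & b) = False xor False = False
u & (((~b) & (~s)) xor (b & b)) = True & False = False

False


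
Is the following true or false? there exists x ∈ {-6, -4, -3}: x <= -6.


Evaluate the predicate on each element: -6:T, -4:F, -3:F.
Witness x = -6 satisfies the predicate.

T


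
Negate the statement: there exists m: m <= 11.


¬(for all x: φ) = there exists x: ¬φ, and ¬(there exists x: φ) = for all x: ¬φ.
Apply to the existential statement.

for all m: NOT(m <= 11)


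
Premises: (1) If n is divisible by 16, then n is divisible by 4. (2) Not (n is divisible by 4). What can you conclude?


Modus tollens: from (P → Q) and ¬Q, infer ¬P.
Q = 'n is divisible by 4' is denied; since P → Q, P must also fail.

Not (n is divisible by 16).


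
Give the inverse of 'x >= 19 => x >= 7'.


The inverse of (P → Q) is (¬P → ¬Q). It is equivalent to the converse, not to the original.
Here P = 'x >= 19' and Q = 'x >= 7'.

If not (x >= 19), then not (x >= 7).


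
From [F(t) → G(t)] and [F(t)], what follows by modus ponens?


Modus ponens: from (P → Q) and P, infer Q.
P = 'F(t)' is asserted, and P → Q holds, so Q follows.

G(t).


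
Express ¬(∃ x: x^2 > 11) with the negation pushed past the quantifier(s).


¬(∀ x: φ) = ∃ x: ¬φ, and ¬(∃ x: φ) = ∀ x: ¬φ.
Apply to the existential statement.

∀ x: ¬(x^2 > 11)


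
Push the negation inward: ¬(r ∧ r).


De Morgan: the negation of a conjunction is the disjunction of the negations.
Distribute ¬ across ∧, flipping it to ∨, and negate each literal.

(¬r) ∨ (¬r)


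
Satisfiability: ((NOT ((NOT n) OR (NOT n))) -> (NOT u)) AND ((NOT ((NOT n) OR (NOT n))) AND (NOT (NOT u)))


Check all 4 assignments over {n, u}:
n | u | φ
---------
F | F | F
T | F | F
F | T | F
T | T | F
No assignment makes the formula true.

Unsatisfiable.


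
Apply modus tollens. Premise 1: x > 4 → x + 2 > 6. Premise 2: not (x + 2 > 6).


Modus tollens: from (P → Q) and ¬Q, infer ¬P.
Q = 'x + 2 > 6' is denied; since P → Q, P must also fail.

Not (x > 4).


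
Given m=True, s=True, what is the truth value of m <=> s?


Biconditional is true when both operands have the same truth value.
Substitute: m=True, s=True.
True <=> True evaluates to True.

True


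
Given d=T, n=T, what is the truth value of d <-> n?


Biconditional is true when both operands have the same truth value.
Substitute: d=T, n=T.
T <-> T evaluates to T.

T


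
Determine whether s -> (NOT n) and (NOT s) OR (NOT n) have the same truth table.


Compare truth tables:
n | s | φ | ψ
-------------
F | F | T | T
T | F | T | T
F | T | T | T
T | T | F | F
The columns φ and ψ agree on every row.

Yes, they are logically equivalent.


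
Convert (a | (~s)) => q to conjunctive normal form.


Step 1: Rewrite as ¬(a ∨ (¬s)) ∨ q = (¬a ∧ ¬(¬s)) ∨ q.
Step 2: Distribute ∨ over ∧.
Step 3: Eliminate any double negations (¬¬X = X).

((~a) | q) & (s | q)


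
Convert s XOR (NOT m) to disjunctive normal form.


Step 1: s ⊕ (¬m) is true exactly when they disagree: (s ∧ ¬(¬m)) ∨ (¬s ∧ (¬m)).
Step 2: Eliminate any double negations (¬¬X = X).

(s AND m) OR ((NOT s) AND (NOT m))


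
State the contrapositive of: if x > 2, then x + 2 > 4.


The contrapositive of (P → Q) is (¬Q → ¬P); it is logically equivalent to the original.
Here P = 'x > 2' and Q = 'x + 2 > 4'.

If not (x + 2 > 4), then not (x > 2).


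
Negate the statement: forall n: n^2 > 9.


¬(forall x: φ) = exists x: ¬φ, and ¬(exists x: φ) = forall x: ¬φ.
Apply to the universal statement.

exists n: ~(n^2 > 9)


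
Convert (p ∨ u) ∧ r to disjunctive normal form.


Step 1: Distribute ∧ over ∨: (p ∨ u) ∧ r = (p ∧ r) ∨ (u ∧ r).

(p ∧ r) ∨ (u ∧ r)


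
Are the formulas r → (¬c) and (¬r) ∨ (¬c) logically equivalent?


Compare truth tables:
c | r | φ | ψ
-------------
F | F | T | T
T | F | T | T
F | T | T | T
T | T | F | F
The columns φ and ψ agree on every row.

Yes, they are logically equivalent.


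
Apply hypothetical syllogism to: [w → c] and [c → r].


Hypothetical syllogism: from (P → Q) and (Q → R), infer (P → R).
Chain the two implications through the shared middle term 'c'.

w → r


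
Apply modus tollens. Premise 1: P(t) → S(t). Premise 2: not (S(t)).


Modus tollens: from (P → Q) and ¬Q, infer ¬P.
Q = 'S(t)' is denied; since P → Q, P must also fail.

Not (P(t)).


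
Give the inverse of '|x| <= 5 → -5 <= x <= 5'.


The inverse of (P → Q) is (¬P → ¬Q). It is equivalent to the converse, not to the original.
Here P = '|x| <= 5' and Q = '-5 <= x <= 5'.

If not (|x| <= 5), then not (-5 <= x <= 5).


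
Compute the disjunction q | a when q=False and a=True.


Disjunction is false only when both operands are false.
Substitute: q=False, a=True.
False | True evaluates to True.

True


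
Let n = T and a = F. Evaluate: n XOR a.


Exclusive or is true when exactly one operand is true.
Substitute: n=T, a=F.
T XOR F evaluates to T.

T


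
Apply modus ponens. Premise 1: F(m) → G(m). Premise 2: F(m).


Modus ponens: from (P → Q) and P, infer Q.
P = 'F(m)' is asserted, and P → Q holds, so Q follows.

G(m).


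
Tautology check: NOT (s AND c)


Build the truth table over {c, s}:
c | s | φ
---------
F | F | T
T | F | T
F | T | T
T | T | F
Counterexample at row 4: with c=T, s=T, the formula is F.

No, it is not a tautology.


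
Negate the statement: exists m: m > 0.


¬(forall x: φ) = exists x: ¬φ, and ¬(exists x: φ) = forall x: ¬φ.
Apply to the existential statement.

forall m: ~(m > 0)


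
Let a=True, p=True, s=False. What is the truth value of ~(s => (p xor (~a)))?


Substitute a=True, p=True, s=False:
~a = False
p xor (~a) = True xor False = True
s => (p xor (~a)) = False => True = True
~(s => (p xor (~a))) = False

False


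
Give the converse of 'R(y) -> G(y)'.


The converse of (P → Q) is (Q → P). It is not in general equivalent to the original.
Here P = 'R(y)' and Q = 'G(y)'.

If G(y), then R(y).


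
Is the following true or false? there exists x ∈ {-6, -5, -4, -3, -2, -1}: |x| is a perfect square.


Evaluate the predicate on each element: -6:F, -5:F, -4:T, -3:F, -2:F, -1:T.
Witness x = -4 satisfies the predicate.

T


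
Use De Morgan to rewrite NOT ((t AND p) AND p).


De Morgan: the negation of a conjunction is the disjunction of the negations.
Distribute NOT across AND, flipping it to OR, and negate each literal.

((NOT t) OR (NOT p)) OR (NOT p)


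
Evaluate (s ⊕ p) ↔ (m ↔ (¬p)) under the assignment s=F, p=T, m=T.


Substitute s=F, p=T, m=T:
s ⊕ p = F ⊕ T = T
¬p = F
m ↔ (¬p) = T ↔ F = F
(s ⊕ p) ↔ (m ↔ (¬p)) = T ↔ F = F

F


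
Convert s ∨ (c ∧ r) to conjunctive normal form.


Step 1: Distribute ∨ over ∧: s ∨ (c ∧ r) = (s ∨ c) ∧ (s ∨ r).

(s ∨ c) ∧ (s ∨ r)


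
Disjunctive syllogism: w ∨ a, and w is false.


Disjunctive syllogism: from (P ∨ Q) and ¬P, infer Q.
One disjunct, 'w', is ruled out; the other must hold.

a


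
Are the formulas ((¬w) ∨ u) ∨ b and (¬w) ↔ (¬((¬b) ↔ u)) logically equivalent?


Compare truth tables:
b | u | w | φ | ψ
-----------------
F | F | F | T | T
T | F | F | T | F
F | T | F | T | F
T | T | F | T | T
F | F | T | F | F
T | F | T | T | T
F | T | T | T | T
T | T | T | T | F
They differ at row 2 (b=T, u=F, w=F): φ=T but ψ=F.

No, they are not logically equivalent.


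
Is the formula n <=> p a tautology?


Build the truth table over {n, p}:
n | p | φ
---------
False | False | True
True | False | False
False | True | False
True | True | True
Counterexample at row 2: with n=True, p=False, the formula is False.

No, it is not a tautology.


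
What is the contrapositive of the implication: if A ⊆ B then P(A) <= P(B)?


The contrapositive of (P → Q) is (¬Q → ¬P); it is logically equivalent to the original.
Here P = 'A ⊆ B' and Q = 'P(A) <= P(B)'.

If not (P(A) <= P(B)), then not (A ⊆ B).


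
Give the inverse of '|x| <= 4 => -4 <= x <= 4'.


The inverse of (P → Q) is (¬P → ¬Q). It is equivalent to the converse, not to the original.
Here P = '|x| <= 4' and Q = '-4 <= x <= 4'.

If not (|x| <= 4), then not (-4 <= x <= 4).


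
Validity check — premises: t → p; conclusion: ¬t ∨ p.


This matches the form of material implication: the conclusion follows in every model of the premises.

Valid.


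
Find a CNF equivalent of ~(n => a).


Step 1: Rewrite n → a as ¬n ∨ a.
Step 2: Negate: ¬(¬n ∨ a) = n ∧ ¬a (De Morgan + double negation).

n & (~a)


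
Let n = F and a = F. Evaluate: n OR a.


Disjunction is false only when both operands are false.
Substitute: n=F, a=F.
F OR F evaluates to F.

F


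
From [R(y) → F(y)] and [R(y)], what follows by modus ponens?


Modus ponens: from (P → Q) and P, infer Q.
P = 'R(y)' is asserted, and P → Q holds, so Q follows.

F(y).


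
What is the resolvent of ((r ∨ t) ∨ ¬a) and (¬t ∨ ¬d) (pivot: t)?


The clauses contain complementary literals t and ¬t.
Resolution eliminates this pair and disjoins the remaining literals (merging duplicates).

((¬a ∨ r) ∨ ¬d)


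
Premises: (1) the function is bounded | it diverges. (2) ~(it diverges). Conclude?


Disjunctive syllogism: from (P ∨ Q) and ¬P, infer Q.
One disjunct, 'it diverges', is ruled out; the other must hold.

the function is bounded


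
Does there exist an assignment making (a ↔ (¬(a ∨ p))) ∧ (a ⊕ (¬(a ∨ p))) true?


Check all 4 assignments over {a, p}:
a | p | φ
---------
F | F | F
T | F | F
F | T | F
T | T | F
No assignment makes the formula true.

Unsatisfiable.


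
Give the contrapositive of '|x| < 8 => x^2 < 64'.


The contrapositive of (P → Q) is (¬Q → ¬P); it is logically equivalent to the original.
Here P = '|x| < 8' and Q = 'x^2 < 64'.

If not (x^2 < 64), then not (|x| < 8).


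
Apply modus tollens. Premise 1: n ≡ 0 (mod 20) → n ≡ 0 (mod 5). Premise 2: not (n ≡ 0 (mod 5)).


Modus tollens: from (P → Q) and ¬Q, infer ¬P.
Q = 'n ≡ 0 (mod 5)' is denied; since P → Q, P must also fail.

Not (n ≡ 0 (mod 20)).


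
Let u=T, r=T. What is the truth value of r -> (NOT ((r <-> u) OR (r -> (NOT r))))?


Substitute u=T, r=T:
r <-> u = T <-> T = T
NOT r = F
r -> (NOT r) = T -> F = F
(r <-> u) OR (r -> (NOT r)) = T OR F = T
NOT ((r <-> u) OR (r -> (NOT r))) = F
r -> (NOT ((r <-> u) OR (r -> (NOT r)))) = T -> F = F

F


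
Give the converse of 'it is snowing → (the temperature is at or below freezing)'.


The converse of (P → Q) is (Q → P). It is not in general equivalent to the original.
Here P = 'it is snowing' and Q = '(the temperature is at or below freezing)'.

If (the temperature is at or below freezing), then it is snowing.


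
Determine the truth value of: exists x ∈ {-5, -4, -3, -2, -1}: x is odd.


Evaluate the predicate on each element: -5:True, -4:False, -3:True, -2:False, -1:True.
Witness x = -5 satisfies the predicate.

True


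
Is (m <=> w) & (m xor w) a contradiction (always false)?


Truth table over {m, w}:
m | w | φ
---------
False | False | False
True | False | False
False | True | False
True | True | False
Every row is false.

Yes, it is a contradiction.


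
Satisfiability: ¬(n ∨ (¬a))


Search for a satisfying assignment over {a, n}.
Try a=T, n=F: the formula evaluates to T.
A satisfying assignment exists.

Satisfiable.


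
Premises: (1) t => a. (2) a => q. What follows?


Hypothetical syllogism: from (P → Q) and (Q → R), infer (P → R).
Chain the two implications through the shared middle term 'a'.

t => q


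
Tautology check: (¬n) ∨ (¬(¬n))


Build the truth table over {n}:
n | φ
-----
F | T
T | T
Every row evaluates to true.

Yes, it is a tautology.


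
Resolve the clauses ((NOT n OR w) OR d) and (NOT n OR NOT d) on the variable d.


The clauses contain complementary literals d and NOTd.
Resolution eliminates this pair and disjoins the remaining literals (merging duplicates).

(NOT n OR w)


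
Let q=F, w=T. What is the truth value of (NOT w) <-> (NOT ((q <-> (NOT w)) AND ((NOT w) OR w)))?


Substitute q=F, w=T:
NOT w = F
NOT w = F
q <-> (NOT w) = F <-> F = T
NOT w = F
(NOT w) OR w = F OR T = T
(q <-> (NOT w)) AND ((NOT w) OR w) = T AND T = T
NOT ((q <-> (NOT w)) AND ((NOT w) OR w)) = F
(NOT w) <-> (NOT ((q <-> (NOT w)) AND ((NOT w) OR w))) = F <-> F = T

T


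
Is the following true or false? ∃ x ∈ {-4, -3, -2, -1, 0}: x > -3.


Evaluate the predicate on each element: -4:F, -3:F, -2:T, -1:T, 0:T.
Witness x = -2 satisfies the predicate.

T


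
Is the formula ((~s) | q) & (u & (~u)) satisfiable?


Check all 8 assignments over {q, s, u}:
q | s | u | φ
-------------
False | False | False | False
True | False | False | False
False | True | False | False
True | True | False | False
False | False | True | False
True | False | True | False
False | True | True | False
True | True | True | False
No assignment makes the formula true.

Unsatisfiable.


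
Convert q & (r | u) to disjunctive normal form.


Step 1: Distribute ∧ over ∨: q ∧ (r ∨ u) = (q ∧ r) ∨ (q ∧ u).

(q & r) | (q & u)


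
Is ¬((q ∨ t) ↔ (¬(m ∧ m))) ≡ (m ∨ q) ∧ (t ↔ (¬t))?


Compare truth tables:
m | q | t | φ | ψ
-----------------
F | F | F | T | F
T | F | F | F | F
F | T | F | F | F
T | T | F | T | F
F | F | T | F | F
T | F | T | T | F
F | T | T | F | F
T | T | T | T | F
They differ at row 1 (m=F, q=F, t=F): φ=T but ψ=F.

No, they are not logically equivalent.


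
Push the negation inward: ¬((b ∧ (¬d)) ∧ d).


De Morgan: the negation of a conjunction is the disjunction of the negations.
Distribute ¬ across ∧, flipping it to ∨, and negate each literal.

((¬b) ∨ d) ∨ (¬d)


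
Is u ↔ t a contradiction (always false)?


Truth table over {t, u}:
t | u | φ
---------
F | F | T
T | F | F
F | T | F
T | T | T
Satisfying assignment at row 1: t=F, u=F gives T.

No, it is not a contradiction.


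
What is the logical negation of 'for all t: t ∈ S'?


¬(for all x: φ) = there exists x: ¬φ, and ¬(there exists x: φ) = for all x: ¬φ.
Apply to the universal statement.

there exists t: NOT(t ∈ S)


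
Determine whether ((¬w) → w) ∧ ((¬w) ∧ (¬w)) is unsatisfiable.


Truth table over {w}:
w | φ
-----
F | F
T | F
Every row is false.

Yes, it is a contradiction.


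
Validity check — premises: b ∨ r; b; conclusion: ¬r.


This is affirming a disjunct (fallacy). There exist truth assignments where the premises are all true but the conclusion is false.

Invalid.


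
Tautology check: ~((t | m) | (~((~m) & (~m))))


Build the truth table over {m, t}:
m | t | φ
---------
False | False | True
True | False | False
False | True | False
True | True | False
Counterexample at row 2: with m=True, t=False, the formula is False.

No, it is not a tautology.


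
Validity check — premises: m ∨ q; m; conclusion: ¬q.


This is affirming a disjunct (fallacy). There exist truth assignments where the premises are all true but the conclusion is false.

Invalid.


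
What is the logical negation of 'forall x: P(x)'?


¬(forall x: φ) = exists x: ¬φ, and ¬(exists x: φ) = forall x: ¬φ.
Apply to the universal statement.

exists x: ~(P(x))


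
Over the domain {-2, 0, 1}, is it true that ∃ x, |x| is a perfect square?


Evaluate the predicate on each element: -2:F, 0:T, 1:T.
Witness x = 0 satisfies the predicate.

T


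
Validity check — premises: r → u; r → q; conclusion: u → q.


This is (no valid rule). There exist truth assignments where the premises are all true but the conclusion is false.

Invalid.


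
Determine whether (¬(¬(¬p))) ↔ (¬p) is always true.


Build the truth table over {p}:
p | φ
-----
F | T
T | T
Every row evaluates to true.

Yes, it is a tautology.
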